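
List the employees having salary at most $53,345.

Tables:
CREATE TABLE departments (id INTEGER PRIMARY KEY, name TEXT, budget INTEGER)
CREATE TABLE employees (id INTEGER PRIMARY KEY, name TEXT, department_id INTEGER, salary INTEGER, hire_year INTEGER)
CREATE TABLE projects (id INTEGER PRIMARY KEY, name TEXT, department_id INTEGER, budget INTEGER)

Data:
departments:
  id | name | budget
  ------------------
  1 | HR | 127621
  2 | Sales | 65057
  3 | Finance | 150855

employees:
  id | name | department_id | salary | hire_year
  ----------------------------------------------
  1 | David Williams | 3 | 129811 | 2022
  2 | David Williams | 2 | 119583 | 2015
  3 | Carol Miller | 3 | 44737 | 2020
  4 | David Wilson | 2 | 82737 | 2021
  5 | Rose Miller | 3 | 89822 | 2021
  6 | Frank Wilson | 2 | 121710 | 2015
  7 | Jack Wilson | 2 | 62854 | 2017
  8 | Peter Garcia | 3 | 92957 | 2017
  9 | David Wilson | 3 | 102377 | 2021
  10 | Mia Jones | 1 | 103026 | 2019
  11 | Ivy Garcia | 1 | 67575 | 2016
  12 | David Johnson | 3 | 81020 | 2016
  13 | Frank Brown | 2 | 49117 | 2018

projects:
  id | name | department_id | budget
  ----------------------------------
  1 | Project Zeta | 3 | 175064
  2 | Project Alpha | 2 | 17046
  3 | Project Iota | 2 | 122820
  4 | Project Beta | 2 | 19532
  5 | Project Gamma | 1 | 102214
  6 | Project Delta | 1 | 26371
SELECT name, salary FROM employees WHERE salary <= 53345

Execution result:
name | salary
Carol Miller | 44737
Frank Brown | 49117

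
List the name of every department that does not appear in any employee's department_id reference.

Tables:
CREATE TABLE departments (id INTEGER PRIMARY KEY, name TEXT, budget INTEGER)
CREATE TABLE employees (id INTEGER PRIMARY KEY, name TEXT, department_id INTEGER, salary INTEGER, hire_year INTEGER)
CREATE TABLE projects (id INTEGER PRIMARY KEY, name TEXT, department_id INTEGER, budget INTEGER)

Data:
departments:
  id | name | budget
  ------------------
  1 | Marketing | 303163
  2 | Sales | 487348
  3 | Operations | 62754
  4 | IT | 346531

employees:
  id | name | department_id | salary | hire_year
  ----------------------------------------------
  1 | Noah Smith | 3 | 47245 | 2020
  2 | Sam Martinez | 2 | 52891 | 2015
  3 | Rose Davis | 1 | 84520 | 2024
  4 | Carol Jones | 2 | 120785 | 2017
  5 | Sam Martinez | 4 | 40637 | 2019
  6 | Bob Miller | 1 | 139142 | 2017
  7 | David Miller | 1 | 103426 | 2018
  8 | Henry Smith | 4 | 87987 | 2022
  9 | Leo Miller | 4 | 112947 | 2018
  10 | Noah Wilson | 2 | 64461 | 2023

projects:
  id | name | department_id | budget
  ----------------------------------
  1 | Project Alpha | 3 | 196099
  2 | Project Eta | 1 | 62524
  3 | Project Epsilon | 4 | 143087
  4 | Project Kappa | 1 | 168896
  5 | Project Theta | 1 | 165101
SELECT p.name FROM departments p LEFT JOIN employees c ON c.department_id = p.id WHERE c.id IS NULL

Execution result:
(no rows)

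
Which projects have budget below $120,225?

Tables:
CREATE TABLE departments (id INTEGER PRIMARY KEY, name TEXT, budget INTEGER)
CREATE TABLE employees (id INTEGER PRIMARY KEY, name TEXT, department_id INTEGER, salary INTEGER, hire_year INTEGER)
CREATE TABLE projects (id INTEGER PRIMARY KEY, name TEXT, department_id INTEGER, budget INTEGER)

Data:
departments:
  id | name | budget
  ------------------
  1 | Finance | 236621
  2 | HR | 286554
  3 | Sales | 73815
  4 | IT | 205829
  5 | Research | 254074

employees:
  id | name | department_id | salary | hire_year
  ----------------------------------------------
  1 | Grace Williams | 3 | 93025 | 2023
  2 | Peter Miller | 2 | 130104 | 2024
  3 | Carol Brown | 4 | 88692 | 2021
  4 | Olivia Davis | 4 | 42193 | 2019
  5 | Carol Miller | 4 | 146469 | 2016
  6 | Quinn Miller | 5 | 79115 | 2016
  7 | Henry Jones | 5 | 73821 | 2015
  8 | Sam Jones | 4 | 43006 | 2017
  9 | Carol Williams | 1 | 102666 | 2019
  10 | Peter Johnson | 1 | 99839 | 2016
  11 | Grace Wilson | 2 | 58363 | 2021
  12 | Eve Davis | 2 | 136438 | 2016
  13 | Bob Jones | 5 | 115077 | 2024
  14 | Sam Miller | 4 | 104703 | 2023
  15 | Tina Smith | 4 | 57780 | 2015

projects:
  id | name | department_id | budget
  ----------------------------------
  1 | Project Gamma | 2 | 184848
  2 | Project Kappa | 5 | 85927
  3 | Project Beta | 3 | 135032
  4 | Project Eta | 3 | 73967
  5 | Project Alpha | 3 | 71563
SELECT name, budget FROM projects WHERE budget < 120225

Execution result:
name | budget
Project Kappa | 85927
Project Eta | 73967
Project Alpha | 71563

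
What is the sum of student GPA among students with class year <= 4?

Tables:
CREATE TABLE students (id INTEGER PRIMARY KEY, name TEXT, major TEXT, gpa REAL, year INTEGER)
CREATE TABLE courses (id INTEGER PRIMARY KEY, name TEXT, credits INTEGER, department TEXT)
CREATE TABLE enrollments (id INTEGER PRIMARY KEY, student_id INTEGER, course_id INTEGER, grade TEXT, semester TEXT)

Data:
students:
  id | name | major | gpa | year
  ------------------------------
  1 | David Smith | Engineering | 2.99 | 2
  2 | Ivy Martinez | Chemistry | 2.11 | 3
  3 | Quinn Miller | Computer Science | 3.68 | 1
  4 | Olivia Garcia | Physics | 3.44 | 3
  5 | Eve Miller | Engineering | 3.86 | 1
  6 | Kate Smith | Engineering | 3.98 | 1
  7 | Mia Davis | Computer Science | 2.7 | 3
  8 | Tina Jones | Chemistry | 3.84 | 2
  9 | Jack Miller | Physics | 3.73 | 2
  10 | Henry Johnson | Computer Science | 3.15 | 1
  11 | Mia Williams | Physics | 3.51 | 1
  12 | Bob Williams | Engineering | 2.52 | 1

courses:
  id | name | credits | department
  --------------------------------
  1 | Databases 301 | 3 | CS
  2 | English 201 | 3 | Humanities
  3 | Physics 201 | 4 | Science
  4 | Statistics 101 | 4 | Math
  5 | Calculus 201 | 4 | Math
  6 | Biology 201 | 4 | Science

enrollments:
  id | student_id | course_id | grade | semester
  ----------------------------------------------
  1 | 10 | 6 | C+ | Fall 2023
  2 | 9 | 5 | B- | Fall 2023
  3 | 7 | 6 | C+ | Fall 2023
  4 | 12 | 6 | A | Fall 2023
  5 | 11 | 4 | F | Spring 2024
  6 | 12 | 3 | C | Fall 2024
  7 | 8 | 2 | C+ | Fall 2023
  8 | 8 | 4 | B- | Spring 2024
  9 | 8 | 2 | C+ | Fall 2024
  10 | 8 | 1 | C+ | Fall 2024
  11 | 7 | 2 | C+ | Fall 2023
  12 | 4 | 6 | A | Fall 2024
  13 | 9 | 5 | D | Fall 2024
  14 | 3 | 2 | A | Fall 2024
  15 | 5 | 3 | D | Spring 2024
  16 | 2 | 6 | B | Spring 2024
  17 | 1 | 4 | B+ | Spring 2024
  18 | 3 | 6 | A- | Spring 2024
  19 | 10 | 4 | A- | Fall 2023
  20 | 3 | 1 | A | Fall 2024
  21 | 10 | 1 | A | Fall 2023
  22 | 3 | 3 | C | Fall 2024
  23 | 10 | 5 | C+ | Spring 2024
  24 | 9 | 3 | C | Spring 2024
SELECT SUM(gpa) FROM students WHERE year <= 4

Execution result:
39.51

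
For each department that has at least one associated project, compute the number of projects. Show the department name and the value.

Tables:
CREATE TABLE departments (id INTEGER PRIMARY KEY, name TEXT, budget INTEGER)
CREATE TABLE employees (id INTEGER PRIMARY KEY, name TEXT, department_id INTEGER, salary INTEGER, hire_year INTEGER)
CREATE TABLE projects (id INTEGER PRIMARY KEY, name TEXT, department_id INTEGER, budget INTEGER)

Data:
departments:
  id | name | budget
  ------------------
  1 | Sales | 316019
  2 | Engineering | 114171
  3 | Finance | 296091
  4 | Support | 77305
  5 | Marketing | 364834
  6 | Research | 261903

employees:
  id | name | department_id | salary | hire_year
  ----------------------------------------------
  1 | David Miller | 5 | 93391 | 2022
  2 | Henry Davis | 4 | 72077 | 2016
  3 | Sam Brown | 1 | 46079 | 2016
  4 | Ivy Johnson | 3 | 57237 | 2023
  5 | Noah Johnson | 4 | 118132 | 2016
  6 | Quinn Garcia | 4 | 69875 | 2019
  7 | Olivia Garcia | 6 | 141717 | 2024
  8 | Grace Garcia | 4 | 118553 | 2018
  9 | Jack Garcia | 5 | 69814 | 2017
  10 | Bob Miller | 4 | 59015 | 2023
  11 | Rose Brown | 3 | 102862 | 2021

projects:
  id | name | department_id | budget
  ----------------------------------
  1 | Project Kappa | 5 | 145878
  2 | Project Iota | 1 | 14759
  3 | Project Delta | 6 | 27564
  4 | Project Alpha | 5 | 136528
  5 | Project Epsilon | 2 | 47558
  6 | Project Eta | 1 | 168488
SELECT p.name, COUNT(*) AS n FROM projects c JOIN departments p ON c.department_id = p.id GROUP BY p.id, p.name

Execution result:
name | n
Sales | 2
Engineering | 1
Marketing | 2
Research | 1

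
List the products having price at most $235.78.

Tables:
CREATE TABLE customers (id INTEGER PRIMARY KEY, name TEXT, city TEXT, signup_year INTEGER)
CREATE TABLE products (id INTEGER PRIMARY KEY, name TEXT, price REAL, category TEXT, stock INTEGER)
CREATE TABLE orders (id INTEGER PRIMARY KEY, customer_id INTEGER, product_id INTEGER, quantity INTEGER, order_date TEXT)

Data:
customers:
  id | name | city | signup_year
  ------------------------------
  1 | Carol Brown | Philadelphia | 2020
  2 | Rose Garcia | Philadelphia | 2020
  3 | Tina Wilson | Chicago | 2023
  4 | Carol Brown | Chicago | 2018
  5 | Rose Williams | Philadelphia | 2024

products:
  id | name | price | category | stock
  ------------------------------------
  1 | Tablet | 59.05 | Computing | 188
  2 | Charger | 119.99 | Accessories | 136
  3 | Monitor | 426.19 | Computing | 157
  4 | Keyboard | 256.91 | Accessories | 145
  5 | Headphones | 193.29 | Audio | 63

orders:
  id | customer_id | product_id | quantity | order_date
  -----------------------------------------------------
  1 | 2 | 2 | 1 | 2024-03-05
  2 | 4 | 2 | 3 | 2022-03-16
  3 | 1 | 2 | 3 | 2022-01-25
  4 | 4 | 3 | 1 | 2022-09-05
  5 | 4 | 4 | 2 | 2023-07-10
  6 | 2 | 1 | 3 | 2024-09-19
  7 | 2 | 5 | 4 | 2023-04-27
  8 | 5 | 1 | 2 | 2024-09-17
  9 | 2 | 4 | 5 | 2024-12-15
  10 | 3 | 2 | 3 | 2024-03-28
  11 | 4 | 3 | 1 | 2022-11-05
SELECT name, price FROM products WHERE price <= 235.78

Execution result:
name | price
Tablet | 59.05
Charger | 119.99
Headphones | 193.29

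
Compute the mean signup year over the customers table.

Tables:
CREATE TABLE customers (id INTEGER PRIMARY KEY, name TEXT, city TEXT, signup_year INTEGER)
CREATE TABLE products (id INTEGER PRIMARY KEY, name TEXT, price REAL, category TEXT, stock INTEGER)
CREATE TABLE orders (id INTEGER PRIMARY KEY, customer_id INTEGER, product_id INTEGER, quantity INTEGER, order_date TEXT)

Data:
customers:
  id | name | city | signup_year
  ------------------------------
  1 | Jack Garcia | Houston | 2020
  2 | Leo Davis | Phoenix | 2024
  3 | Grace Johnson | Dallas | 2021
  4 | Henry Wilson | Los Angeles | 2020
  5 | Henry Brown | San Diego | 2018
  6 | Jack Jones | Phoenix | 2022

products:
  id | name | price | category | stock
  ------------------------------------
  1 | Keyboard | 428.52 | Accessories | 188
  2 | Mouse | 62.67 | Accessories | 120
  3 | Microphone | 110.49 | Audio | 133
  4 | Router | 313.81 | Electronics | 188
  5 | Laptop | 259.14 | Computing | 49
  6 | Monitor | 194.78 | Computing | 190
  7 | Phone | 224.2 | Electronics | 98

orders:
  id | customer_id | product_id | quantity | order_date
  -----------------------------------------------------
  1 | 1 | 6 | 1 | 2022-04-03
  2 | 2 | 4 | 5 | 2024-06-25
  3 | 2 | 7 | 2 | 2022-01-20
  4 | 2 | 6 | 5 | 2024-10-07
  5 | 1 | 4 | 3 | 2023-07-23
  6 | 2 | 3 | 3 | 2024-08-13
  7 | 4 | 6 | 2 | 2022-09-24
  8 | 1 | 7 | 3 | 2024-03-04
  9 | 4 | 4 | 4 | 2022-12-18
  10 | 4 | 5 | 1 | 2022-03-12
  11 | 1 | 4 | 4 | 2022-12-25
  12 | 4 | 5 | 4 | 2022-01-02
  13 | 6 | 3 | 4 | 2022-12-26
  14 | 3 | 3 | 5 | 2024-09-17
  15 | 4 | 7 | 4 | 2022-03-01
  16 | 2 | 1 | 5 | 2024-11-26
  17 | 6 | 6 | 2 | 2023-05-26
SELECT AVG(signup_year) FROM customers

Execution result:
2020.83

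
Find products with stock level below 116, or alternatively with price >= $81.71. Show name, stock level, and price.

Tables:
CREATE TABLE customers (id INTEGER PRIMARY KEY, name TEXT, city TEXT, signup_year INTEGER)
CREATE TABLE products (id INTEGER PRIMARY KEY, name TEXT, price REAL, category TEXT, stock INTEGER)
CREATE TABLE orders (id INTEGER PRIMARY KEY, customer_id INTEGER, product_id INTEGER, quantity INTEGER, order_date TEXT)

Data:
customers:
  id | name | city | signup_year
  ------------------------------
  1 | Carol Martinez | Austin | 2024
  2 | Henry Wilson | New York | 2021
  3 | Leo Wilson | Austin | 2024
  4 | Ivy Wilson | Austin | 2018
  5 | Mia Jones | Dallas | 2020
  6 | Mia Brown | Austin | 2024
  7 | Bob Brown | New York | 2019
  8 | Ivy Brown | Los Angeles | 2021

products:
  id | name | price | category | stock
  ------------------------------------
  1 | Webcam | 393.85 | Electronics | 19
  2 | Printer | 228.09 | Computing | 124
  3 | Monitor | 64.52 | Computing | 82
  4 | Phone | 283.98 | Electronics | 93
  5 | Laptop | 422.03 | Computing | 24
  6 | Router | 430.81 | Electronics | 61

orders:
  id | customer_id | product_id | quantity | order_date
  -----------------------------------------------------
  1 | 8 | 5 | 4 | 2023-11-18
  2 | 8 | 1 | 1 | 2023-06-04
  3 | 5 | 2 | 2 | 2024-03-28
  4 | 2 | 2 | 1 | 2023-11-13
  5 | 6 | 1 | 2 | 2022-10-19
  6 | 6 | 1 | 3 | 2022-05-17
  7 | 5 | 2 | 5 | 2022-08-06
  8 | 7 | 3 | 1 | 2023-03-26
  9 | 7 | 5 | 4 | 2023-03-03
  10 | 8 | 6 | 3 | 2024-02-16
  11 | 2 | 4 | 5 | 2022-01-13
SELECT name, stock, price FROM products WHERE stock < 116 OR price >= 81.71

Execution result:
name | stock | price
Webcam | 19 | 393.85
Printer | 124 | 228.09
Monitor | 82 | 64.52
Phone | 93 | 283.98
Laptop | 24 | 422.03
Router | 61 | 430.81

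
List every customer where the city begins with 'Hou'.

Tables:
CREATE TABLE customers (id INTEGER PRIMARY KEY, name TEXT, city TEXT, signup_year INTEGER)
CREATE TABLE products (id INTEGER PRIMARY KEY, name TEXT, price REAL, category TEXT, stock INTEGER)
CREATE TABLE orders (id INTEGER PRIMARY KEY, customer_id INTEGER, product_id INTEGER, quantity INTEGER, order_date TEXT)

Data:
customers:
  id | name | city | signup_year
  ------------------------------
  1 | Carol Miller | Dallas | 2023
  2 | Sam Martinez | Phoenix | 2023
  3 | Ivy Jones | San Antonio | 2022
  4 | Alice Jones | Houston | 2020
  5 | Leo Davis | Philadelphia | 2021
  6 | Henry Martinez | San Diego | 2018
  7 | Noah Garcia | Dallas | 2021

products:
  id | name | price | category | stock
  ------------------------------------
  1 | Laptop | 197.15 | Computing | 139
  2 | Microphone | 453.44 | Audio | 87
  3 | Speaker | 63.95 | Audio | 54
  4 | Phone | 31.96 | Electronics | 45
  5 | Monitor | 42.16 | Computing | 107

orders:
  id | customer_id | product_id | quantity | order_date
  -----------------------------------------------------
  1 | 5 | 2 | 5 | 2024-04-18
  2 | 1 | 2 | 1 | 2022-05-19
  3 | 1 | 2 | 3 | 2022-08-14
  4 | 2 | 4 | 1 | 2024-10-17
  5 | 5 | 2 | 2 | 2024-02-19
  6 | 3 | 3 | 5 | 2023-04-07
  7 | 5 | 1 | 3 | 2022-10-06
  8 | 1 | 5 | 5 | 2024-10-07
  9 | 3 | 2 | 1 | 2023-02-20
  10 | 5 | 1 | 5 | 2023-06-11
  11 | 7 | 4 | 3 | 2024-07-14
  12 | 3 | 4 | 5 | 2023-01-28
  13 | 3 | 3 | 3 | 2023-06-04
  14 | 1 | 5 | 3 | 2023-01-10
SELECT name, city FROM customers WHERE city LIKE 'Hou%'

Execution result:
name | city
Alice Jones | Houston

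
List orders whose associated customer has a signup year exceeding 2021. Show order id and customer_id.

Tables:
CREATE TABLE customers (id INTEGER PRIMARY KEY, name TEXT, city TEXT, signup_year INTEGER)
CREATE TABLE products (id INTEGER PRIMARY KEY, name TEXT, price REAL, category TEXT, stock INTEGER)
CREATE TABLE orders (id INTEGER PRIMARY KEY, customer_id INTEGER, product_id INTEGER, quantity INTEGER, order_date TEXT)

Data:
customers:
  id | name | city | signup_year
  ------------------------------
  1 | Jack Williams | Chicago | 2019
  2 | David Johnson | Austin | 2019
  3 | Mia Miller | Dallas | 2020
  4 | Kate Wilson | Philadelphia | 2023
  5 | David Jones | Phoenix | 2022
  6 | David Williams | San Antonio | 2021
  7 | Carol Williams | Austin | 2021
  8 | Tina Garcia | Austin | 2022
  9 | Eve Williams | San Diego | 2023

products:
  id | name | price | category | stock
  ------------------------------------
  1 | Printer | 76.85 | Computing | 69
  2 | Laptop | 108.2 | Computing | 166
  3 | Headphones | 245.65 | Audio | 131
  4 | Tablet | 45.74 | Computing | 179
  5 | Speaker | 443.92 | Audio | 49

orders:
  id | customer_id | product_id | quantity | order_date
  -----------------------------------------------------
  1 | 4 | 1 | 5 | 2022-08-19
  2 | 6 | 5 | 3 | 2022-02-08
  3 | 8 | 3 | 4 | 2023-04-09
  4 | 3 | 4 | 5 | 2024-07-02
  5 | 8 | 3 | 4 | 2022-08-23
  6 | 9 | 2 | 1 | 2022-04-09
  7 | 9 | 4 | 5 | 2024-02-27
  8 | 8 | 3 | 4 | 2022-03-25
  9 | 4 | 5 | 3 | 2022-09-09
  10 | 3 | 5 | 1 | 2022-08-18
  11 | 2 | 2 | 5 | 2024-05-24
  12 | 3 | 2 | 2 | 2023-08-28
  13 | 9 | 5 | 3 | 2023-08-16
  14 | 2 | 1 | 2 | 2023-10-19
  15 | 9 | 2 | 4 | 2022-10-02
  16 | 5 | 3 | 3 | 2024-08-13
SELECT id, customer_id FROM orders WHERE customer_id IN (SELECT id FROM customers WHERE signup_year > 2021)

Execution result:
id | customer_id
1 | 4
3 | 8
5 | 8
6 | 9
7 | 9
8 | 8
9 | 4
13 | 9
15 | 9
16 | 5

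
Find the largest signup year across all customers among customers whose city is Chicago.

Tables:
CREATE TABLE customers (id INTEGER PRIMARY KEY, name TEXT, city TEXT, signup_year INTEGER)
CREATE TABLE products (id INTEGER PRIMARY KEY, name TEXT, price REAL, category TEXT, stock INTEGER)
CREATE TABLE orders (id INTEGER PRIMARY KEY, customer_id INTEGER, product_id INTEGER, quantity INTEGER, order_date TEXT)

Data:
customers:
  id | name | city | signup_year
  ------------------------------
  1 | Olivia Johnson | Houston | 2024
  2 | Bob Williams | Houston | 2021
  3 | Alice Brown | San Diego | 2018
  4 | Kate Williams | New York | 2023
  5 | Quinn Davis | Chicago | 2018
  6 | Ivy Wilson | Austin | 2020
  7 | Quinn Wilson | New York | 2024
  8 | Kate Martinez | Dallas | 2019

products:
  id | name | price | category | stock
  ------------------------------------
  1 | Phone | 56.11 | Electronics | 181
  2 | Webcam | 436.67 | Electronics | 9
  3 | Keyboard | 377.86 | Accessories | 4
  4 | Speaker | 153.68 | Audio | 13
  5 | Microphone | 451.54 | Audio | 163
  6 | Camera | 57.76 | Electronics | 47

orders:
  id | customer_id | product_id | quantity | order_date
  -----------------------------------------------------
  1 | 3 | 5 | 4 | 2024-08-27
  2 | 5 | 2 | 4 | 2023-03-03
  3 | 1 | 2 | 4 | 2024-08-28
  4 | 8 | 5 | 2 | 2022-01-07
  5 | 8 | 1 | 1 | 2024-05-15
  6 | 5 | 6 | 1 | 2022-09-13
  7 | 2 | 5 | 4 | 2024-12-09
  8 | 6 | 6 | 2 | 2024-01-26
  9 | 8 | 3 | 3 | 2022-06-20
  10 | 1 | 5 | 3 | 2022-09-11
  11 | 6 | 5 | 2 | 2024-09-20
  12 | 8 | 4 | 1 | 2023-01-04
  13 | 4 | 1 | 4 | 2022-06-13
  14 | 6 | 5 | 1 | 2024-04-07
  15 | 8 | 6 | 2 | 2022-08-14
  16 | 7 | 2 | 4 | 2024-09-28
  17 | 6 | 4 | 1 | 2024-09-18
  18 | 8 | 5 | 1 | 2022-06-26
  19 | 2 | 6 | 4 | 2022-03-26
SELECT MAX(signup_year) FROM customers WHERE city = 'Chicago'

Execution result:
2018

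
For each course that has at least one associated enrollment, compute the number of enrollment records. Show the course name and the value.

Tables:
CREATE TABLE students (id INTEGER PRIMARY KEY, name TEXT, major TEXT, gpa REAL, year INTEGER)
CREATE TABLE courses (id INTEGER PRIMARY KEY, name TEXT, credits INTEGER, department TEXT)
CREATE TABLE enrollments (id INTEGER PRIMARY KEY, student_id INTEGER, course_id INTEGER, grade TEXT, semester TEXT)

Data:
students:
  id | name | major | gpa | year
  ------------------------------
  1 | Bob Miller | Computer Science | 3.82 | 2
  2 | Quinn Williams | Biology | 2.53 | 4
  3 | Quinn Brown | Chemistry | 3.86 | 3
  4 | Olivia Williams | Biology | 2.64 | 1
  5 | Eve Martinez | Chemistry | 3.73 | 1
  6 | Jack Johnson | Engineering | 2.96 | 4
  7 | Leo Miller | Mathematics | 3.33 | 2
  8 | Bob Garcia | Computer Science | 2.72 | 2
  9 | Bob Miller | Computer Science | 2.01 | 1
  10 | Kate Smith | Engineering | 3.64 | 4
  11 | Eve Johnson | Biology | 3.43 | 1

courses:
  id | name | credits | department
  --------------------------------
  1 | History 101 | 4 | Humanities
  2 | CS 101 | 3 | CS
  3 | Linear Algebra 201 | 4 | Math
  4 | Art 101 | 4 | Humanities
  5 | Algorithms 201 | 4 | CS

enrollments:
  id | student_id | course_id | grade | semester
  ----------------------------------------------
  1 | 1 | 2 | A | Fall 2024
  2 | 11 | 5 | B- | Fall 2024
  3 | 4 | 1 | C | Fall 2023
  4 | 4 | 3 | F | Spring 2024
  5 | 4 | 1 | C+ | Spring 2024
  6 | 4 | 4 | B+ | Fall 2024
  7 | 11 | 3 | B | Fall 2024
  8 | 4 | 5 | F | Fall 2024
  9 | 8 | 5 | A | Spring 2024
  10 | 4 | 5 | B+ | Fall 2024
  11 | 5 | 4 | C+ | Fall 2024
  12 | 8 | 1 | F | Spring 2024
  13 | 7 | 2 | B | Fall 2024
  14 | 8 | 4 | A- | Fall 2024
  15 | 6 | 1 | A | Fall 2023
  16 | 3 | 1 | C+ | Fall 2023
SELECT p.name, COUNT(*) AS n FROM enrollments c JOIN courses p ON c.course_id = p.id GROUP BY p.id, p.name

Execution result:
name | n
History 101 | 5
CS 101 | 2
Linear Algebra 201 | 2
Art 101 | 3
Algorithms 201 | 4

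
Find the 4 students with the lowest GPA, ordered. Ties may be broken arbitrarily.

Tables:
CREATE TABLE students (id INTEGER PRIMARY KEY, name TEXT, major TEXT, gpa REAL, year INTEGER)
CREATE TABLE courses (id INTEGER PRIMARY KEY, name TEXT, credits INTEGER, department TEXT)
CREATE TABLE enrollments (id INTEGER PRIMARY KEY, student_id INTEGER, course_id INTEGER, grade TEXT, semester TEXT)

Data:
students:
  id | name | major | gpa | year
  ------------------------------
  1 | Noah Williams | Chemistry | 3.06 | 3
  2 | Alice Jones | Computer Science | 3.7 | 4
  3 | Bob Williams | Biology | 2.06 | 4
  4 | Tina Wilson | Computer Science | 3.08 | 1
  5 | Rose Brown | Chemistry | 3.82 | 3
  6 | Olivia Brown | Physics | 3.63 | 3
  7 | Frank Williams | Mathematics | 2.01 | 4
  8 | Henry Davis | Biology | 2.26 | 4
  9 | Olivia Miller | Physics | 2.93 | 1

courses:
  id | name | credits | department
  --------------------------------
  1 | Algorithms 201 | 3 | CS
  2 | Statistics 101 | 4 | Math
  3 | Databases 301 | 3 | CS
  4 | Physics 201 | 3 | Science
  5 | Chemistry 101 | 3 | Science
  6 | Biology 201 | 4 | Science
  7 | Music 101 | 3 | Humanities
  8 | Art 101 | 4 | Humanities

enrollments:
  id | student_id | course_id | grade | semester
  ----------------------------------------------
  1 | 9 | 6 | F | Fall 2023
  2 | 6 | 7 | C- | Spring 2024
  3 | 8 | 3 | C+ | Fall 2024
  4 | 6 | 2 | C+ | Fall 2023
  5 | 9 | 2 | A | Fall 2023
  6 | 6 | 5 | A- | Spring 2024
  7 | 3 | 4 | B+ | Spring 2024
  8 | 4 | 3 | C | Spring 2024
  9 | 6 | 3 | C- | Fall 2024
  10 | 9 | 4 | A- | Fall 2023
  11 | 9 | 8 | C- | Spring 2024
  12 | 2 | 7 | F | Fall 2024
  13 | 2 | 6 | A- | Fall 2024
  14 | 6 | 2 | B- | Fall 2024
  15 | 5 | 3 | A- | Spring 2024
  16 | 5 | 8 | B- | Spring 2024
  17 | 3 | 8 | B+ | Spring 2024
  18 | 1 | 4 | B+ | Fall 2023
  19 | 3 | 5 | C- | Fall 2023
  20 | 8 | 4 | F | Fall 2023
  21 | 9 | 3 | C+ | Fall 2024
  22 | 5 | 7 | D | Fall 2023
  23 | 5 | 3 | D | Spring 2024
SELECT name, gpa FROM students ORDER BY gpa ASC LIMIT 4

Execution result:
name | gpa
Frank Williams | 2.01
Bob Williams | 2.06
Henry Davis | 2.26
Olivia Miller | 2.93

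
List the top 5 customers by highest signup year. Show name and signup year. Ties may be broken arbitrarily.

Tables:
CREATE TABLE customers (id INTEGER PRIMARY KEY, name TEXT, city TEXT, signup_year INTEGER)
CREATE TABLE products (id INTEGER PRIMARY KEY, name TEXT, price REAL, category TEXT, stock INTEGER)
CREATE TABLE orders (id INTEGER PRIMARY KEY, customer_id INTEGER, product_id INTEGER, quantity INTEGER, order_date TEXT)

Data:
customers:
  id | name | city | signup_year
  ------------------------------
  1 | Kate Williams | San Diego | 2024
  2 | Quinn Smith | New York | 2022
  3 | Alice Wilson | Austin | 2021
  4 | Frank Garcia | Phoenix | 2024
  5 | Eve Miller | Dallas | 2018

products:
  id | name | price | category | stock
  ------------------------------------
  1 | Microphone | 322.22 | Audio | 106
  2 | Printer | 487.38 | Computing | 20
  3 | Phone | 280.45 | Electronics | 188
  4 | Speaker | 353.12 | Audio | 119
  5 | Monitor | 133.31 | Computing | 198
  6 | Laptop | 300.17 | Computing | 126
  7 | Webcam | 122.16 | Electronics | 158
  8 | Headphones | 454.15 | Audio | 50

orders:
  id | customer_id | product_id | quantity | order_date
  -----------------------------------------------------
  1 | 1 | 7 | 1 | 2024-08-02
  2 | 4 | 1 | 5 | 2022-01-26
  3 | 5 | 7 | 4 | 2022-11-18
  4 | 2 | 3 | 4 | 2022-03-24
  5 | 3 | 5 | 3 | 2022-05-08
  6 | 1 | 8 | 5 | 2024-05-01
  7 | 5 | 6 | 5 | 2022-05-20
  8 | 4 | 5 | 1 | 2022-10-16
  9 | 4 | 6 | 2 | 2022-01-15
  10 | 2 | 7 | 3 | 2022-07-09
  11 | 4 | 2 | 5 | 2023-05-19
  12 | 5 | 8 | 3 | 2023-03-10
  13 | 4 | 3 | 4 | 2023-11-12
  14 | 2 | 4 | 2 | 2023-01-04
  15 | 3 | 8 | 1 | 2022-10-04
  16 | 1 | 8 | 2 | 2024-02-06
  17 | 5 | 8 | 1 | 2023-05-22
SELECT name, signup_year FROM customers ORDER BY signup_year DESC LIMIT 5

Execution result:
name | signup_year
Kate Williams | 2024
Frank Garcia | 2024
Quinn Smith | 2022
Alice Wilson | 2021
Eve Miller | 2018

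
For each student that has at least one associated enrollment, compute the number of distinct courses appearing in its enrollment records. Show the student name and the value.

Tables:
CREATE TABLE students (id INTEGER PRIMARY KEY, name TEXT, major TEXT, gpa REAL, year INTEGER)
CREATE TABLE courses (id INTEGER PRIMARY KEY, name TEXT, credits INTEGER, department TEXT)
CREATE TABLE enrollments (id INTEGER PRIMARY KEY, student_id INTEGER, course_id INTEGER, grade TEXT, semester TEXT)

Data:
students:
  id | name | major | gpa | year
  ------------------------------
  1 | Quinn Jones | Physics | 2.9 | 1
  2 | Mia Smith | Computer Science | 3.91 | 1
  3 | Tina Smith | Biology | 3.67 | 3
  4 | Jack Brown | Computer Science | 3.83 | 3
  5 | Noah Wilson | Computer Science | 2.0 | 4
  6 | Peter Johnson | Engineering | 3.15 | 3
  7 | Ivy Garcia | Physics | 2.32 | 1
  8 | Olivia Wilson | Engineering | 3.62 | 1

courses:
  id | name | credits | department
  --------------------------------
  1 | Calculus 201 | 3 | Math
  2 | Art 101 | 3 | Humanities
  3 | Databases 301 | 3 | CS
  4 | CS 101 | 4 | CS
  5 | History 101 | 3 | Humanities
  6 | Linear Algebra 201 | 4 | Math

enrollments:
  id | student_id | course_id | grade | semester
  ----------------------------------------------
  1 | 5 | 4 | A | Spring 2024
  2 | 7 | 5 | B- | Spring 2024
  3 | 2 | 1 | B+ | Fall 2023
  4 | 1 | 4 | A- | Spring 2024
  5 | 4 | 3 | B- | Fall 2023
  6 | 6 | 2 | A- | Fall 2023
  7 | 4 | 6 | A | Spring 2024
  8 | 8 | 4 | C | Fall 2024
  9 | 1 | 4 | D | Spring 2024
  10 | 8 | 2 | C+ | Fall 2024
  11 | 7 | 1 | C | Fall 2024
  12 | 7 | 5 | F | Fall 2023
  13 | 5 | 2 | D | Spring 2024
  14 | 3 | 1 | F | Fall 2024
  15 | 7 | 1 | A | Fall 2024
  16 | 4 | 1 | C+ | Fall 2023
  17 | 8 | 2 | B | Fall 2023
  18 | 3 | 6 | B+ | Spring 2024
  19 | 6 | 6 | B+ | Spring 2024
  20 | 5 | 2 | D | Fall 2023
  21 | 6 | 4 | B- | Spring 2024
SELECT p.name, COUNT(DISTINCT c.course_id) AS distinct_course_count FROM enrollments c JOIN students p ON c.student_id = p.id GROUP BY p.id, p.name

Execution result:
name | distinct_course_count
Quinn Jones | 1
Mia Smith | 1
Tina Smith | 2
Jack Brown | 3
Noah Wilson | 2
Peter Johnson | 3
Ivy Garcia | 2
Olivia Wilson | 2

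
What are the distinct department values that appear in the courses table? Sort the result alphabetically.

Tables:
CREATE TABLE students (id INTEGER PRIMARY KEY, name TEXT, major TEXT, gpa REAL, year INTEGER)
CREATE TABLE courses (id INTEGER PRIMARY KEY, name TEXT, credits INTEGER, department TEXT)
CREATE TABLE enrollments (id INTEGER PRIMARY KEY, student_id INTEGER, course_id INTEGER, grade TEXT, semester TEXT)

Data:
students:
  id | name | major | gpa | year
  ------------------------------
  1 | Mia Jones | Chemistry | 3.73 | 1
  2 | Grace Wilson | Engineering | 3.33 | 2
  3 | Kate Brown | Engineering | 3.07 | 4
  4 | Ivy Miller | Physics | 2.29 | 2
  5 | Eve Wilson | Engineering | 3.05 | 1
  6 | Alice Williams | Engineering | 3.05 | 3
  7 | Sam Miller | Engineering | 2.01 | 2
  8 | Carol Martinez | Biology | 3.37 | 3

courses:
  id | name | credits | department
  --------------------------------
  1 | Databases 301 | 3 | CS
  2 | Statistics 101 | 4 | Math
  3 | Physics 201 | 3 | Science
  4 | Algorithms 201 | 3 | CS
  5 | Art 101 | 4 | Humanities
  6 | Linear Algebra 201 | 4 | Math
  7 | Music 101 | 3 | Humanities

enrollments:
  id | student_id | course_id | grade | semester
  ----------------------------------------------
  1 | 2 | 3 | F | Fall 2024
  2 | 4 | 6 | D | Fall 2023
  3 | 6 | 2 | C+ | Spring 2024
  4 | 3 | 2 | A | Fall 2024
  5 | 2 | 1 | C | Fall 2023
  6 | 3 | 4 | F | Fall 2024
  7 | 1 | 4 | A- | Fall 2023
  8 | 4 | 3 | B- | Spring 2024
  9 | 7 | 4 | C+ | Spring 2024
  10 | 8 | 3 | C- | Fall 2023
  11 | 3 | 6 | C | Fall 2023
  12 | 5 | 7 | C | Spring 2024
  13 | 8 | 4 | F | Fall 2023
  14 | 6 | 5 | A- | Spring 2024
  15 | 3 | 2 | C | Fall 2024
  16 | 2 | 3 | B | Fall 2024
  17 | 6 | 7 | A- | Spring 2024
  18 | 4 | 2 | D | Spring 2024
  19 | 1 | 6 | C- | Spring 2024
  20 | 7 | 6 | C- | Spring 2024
SELECT DISTINCT department FROM courses ORDER BY department

Execution result:
department
CS
Humanities
Math
Science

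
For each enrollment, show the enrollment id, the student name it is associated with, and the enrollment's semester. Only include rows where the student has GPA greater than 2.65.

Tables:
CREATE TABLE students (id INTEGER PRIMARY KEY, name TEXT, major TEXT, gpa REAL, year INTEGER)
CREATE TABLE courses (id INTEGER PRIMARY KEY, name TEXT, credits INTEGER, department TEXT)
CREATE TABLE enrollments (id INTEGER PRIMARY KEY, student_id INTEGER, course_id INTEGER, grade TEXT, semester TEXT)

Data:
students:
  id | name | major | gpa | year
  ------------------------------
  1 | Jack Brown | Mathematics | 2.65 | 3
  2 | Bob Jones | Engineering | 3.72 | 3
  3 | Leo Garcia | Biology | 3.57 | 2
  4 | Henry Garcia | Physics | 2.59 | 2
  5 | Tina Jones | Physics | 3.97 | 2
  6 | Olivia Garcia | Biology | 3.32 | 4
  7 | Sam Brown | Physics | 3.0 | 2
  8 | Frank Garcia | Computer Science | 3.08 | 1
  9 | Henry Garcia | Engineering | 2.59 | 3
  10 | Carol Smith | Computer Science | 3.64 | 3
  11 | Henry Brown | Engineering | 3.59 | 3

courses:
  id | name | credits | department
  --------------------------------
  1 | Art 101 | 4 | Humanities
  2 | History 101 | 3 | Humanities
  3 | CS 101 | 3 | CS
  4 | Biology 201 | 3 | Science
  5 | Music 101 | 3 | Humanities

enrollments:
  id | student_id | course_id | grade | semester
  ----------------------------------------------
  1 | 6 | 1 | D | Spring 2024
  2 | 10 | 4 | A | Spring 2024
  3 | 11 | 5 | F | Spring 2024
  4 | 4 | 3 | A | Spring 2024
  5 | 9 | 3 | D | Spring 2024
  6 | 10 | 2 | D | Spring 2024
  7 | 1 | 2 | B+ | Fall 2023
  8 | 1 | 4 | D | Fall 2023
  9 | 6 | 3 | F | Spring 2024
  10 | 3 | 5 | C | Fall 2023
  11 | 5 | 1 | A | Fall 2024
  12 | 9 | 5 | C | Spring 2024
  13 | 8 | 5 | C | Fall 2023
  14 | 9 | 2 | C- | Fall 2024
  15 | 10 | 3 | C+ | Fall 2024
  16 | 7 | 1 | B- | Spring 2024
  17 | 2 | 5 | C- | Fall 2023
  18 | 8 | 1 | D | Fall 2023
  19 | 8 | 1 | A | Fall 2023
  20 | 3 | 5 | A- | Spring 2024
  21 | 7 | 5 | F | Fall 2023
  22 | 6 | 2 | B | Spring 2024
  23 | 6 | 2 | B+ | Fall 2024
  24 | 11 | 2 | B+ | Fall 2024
SELECT c.id, p.name AS student, c.semester FROM enrollments c JOIN students p ON c.student_id = p.id WHERE p.gpa > 2.65

Execution result:
id | student | semester
1 | Olivia Garcia | Spring 2024
2 | Carol Smith | Spring 2024
3 | Henry Brown | Spring 2024
6 | Carol Smith | Spring 2024
9 | Olivia Garcia | Spring 2024
10 | Leo Garcia | Fall 2023
11 | Tina Jones | Fall 2024
13 | Frank Garcia | Fall 2023
15 | Carol Smith | Fall 2024
16 | Sam Brown | Spring 2024
17 | Bob Jones | Fall 2023
18 | Frank Garcia | Fall 2023
19 | Frank Garcia | Fall 2023
20 | Leo Garcia | Spring 2024
21 | Sam Brown | Fall 2023
22 | Olivia Garcia | Spring 2024
23 | Olivia Garcia | Fall 2024
24 | Henry Brown | Fall 2024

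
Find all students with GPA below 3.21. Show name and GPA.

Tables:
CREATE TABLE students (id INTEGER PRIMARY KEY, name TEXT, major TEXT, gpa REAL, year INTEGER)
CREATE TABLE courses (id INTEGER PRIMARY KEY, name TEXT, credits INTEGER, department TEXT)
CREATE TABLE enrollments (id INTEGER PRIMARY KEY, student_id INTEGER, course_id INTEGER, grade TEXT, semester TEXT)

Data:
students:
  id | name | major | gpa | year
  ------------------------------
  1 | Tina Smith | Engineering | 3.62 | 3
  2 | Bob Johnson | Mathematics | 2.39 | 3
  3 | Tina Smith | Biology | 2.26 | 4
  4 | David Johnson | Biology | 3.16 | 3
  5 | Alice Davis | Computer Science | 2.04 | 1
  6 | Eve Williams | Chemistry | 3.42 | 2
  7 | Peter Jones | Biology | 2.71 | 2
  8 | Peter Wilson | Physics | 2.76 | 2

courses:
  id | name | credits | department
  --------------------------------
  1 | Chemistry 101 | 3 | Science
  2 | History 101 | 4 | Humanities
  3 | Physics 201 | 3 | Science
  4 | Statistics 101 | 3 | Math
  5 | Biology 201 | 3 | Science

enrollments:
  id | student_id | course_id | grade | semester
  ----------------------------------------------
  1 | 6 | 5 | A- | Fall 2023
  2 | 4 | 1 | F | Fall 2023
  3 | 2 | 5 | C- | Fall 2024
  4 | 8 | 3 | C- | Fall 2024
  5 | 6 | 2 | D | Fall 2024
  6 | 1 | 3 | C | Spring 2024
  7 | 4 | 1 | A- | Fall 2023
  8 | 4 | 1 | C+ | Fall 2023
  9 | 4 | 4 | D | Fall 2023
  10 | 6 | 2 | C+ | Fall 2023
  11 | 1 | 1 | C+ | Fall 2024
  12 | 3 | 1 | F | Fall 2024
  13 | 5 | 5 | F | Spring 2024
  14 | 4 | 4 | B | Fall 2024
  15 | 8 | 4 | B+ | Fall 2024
SELECT name, gpa FROM students WHERE gpa < 3.21

Execution result:
name | gpa
Bob Johnson | 2.39
Tina Smith | 2.26
David Johnson | 3.16
Alice Davis | 2.04
Peter Jones | 2.71
Peter Wilson | 2.76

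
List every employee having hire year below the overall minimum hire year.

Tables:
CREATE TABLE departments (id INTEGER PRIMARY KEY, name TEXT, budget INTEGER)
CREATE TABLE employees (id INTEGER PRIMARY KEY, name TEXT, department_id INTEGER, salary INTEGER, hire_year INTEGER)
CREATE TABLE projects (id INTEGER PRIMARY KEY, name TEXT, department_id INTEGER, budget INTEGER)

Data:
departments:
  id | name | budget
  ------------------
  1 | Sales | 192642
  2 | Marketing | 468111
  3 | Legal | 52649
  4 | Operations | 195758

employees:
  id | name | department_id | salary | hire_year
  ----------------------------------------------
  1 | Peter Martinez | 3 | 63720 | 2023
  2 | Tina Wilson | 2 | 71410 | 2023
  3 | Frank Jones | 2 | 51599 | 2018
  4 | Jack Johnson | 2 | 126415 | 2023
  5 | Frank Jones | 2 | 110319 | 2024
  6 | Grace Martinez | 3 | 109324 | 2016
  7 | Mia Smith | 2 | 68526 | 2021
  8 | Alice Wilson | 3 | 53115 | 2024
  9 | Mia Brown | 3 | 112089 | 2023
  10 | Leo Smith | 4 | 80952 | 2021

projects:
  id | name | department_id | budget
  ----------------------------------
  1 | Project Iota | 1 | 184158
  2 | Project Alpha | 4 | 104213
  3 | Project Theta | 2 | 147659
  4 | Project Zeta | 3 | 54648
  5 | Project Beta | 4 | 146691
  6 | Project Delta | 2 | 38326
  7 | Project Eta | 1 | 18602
SELECT name, hire_year FROM employees WHERE hire_year < (SELECT MIN(hire_year) FROM employees)

Execution result:
(no rows)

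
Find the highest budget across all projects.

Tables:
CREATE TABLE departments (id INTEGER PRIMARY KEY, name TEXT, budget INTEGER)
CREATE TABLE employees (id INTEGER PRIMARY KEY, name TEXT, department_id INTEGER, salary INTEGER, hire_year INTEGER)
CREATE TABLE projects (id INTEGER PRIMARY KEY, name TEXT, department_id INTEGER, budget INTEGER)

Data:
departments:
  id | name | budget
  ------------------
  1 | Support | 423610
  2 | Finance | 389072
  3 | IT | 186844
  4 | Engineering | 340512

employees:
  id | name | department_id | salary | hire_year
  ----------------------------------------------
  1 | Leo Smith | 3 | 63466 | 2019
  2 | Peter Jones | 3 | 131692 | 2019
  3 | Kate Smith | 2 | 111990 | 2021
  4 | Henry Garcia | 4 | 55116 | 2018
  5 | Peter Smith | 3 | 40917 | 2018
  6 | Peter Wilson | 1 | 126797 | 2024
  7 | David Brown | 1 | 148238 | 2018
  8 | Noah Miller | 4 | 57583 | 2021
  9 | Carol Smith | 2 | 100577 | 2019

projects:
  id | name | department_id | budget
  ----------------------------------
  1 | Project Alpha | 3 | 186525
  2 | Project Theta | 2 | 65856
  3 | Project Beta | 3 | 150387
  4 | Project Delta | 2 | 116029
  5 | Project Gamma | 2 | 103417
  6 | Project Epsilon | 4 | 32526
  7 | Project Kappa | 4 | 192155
SELECT MAX(budget) FROM projects

Execution result:
192155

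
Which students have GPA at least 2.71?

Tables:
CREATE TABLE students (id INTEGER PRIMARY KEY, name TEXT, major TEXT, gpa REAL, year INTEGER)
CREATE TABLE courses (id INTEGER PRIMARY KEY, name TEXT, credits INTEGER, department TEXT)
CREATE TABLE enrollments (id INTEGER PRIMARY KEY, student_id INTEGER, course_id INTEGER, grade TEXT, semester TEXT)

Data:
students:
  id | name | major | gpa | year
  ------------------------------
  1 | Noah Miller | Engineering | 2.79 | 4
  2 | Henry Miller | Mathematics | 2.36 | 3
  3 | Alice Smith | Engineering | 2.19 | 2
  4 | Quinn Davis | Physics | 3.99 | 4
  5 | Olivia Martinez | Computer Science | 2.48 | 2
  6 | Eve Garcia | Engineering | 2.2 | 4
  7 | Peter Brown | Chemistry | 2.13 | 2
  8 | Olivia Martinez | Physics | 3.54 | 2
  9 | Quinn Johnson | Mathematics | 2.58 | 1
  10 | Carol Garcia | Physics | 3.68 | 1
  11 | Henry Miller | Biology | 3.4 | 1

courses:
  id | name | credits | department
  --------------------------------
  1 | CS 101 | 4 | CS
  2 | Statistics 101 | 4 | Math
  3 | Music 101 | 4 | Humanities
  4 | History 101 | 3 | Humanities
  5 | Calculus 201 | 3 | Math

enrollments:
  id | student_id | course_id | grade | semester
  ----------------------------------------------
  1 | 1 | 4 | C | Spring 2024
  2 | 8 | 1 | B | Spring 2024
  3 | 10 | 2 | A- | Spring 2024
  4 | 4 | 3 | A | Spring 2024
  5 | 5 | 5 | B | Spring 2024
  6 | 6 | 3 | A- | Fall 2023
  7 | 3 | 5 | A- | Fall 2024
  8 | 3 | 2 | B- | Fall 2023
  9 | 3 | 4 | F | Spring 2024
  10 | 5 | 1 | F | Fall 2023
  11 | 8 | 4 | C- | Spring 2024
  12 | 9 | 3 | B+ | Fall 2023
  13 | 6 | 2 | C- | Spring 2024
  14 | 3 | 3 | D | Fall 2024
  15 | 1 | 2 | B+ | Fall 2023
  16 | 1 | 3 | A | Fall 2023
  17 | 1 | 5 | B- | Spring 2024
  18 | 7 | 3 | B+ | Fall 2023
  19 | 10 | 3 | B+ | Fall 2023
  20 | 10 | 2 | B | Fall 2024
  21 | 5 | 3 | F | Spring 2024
SELECT name, gpa FROM students WHERE gpa >= 2.71

Execution result:
name | gpa
Noah Miller | 2.79
Quinn Davis | 3.99
Olivia Martinez | 3.54
Carol Garcia | 3.68
Henry Miller | 3.40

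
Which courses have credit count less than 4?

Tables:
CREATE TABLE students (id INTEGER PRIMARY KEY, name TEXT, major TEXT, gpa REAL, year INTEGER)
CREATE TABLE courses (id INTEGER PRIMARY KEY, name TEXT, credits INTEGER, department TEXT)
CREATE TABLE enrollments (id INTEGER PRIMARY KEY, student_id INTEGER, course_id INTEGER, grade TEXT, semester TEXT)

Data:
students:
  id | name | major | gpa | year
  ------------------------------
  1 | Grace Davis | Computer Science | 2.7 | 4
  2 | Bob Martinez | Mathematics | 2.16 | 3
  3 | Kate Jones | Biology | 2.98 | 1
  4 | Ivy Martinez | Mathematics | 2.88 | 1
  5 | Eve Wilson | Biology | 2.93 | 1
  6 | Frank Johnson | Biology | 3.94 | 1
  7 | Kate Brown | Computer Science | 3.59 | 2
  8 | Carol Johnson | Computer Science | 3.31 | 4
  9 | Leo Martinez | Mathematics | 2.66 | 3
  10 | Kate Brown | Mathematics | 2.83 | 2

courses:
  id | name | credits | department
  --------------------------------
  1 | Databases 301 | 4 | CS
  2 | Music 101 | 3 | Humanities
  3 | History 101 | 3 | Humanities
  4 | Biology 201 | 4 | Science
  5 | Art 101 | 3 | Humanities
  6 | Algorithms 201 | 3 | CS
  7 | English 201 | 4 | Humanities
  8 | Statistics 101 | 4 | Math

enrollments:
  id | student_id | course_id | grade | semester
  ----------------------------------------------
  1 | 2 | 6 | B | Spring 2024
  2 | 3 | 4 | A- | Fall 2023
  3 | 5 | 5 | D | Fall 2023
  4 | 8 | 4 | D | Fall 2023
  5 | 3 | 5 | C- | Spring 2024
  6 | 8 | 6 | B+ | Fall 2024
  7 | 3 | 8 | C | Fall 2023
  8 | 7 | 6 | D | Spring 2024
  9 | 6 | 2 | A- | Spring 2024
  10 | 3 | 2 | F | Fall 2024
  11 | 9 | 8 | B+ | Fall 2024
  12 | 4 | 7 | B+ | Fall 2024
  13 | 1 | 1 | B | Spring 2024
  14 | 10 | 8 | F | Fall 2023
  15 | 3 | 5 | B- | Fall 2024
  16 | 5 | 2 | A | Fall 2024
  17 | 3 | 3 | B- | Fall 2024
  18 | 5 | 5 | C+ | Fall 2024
SELECT name, credits FROM courses WHERE credits < 4

Execution result:
name | credits
Music 101 | 3
History 101 | 3
Art 101 | 3
Algorithms 201 | 3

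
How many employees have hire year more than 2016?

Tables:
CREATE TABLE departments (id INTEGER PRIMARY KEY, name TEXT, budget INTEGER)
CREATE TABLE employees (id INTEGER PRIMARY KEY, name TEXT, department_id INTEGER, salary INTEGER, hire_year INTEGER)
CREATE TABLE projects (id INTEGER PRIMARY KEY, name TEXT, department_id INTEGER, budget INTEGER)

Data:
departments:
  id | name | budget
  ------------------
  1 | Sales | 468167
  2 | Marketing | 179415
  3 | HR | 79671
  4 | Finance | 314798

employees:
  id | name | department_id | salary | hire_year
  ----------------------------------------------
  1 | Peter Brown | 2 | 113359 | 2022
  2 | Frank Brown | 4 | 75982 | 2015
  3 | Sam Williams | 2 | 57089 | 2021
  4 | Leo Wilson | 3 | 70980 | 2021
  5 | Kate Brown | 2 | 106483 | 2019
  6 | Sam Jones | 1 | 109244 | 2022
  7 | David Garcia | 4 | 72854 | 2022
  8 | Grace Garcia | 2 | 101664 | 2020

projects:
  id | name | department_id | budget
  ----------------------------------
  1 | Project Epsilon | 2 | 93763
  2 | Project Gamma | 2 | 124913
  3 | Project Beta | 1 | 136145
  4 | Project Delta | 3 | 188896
SELECT COUNT(*) FROM employees WHERE hire_year > 2016

Execution result:
7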